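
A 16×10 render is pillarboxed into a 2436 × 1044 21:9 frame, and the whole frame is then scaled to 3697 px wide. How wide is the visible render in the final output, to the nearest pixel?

2535 px

Fitted into 2436×1044, the render spans the height; its width is 1044 × 16/10 ≈ 1670.40 px.
The frame scales by 3697/2436 = 1.5177; 1670.40 × 1.5177 ≈ 2535.09 px.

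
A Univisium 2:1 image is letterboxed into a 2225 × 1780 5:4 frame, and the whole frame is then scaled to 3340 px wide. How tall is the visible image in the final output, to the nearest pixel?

1670 px

Fitted into 2225×1780, the image spans the width; its height is 2225 × 1/2 ≈ 1112.50 px.
Resizing to 3340 px wide multiplies everything by 1.5011: 1112.50 → 1670.00 px.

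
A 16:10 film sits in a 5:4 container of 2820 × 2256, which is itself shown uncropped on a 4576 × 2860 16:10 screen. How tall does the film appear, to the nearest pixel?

16:10 in 2820×2256: fills the width, so the film is 2820.00 × 1762.50.
The 5:4 canvas is height-limited in 4576×2860, giving 3575.00 × 2860.00; scale factor 1.2677.
So the film's height is 1762.50 × 1.2677 ≈ 2234.38.

2234 px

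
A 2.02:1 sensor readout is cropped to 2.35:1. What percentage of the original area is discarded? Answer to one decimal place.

Going from 2.02:1 to 2.35:1 means cutting height while keeping width.
Fraction kept = (2.020)/(2.350) ≈ 85.96%, so 14.04% is lost.

14.0%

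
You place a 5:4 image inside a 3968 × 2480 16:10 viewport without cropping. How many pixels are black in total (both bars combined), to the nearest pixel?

5:4 is narrower than 16:10, so it spans the full height.
The image is 2480 × 5/4 ≈ 3100.0000 px wide.
Black = 3968 − 3100.0000 = 868.0000 px.
Across the 2480-px span: 868.0000 × 2480 ≈ 2152640 px.

2152640 pixels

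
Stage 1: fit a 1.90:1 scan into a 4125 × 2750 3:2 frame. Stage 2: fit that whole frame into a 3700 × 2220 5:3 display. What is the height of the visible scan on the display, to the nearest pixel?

1.90:1 in 4125×2750: fills the width, so the scan is 4125.00 × 2171.05.
3:2 in 3700×2220: fills the height, so the intermediate becomes 3330.00 × 2220.00 — a scale of ×0.8073.
The scan scales with it: height 2171.05 × 0.8073 ≈ 1752.63.

1753 px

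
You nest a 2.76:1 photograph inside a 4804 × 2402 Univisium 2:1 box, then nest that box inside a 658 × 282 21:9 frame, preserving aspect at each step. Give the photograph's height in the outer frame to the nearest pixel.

Inside the 4804×2402 canvas the photograph is width-limited at 4804.00 × 1740.58.
Second fit — the Univisium 2:1 canvas into 658×282 spans the height: 564.00 × 282.00 (×0.1174 from 4804×2402).
So the photograph's height is 1740.58 × 0.1174 ≈ 204.35.

204 px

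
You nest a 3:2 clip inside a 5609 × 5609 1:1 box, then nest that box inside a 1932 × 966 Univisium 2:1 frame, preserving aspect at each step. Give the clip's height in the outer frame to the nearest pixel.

First fit — 3:2 into 5609×5609 spans the width: 5609.00 × 3739.33.
The 1:1 canvas is height-limited in 1932×966, giving 966.00 × 966.00; scale factor 0.1722.
So the clip's height is 3739.33 × 0.1722 ≈ 644.00.

644 px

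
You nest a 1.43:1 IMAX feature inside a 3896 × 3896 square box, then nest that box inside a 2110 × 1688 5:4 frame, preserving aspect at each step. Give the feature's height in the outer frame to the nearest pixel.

1.43:1 IMAX in 3896×3896: fills the width, so the feature is 3896.00 × 2724.48.
square in 2110×1688: fills the height, so the intermediate becomes 1688.00 × 1688.00 — a scale of ×0.4333.
So the feature's height is 2724.48 × 0.4333 ≈ 1180.42.

1180 px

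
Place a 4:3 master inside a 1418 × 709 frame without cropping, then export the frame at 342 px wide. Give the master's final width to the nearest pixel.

At 1418×709 the master is height-limited, so width = 709 × 4/3 ≈ 945.33 px.
Resizing to 342 px wide multiplies everything by 0.2412: 945.33 → 228.00 px.

228 px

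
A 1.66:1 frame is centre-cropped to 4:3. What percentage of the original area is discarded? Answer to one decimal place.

19.7%

4:3 is narrower than 1.66:1, so the crop keeps the full height and trims the width.
(1.333)/(1.660) ≈ 0.803 of the area survives, leaving 19.68% discarded.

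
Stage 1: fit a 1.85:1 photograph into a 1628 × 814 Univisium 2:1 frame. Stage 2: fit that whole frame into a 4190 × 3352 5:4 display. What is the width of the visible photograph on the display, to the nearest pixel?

Inside the 1628×814 canvas the photograph is height-limited at 1505.90 × 814.00.
The Univisium 2:1 canvas is width-limited in 4190×3352, giving 4190.00 × 2095.00; scale factor 2.5737.
The photograph scales with it: width 1505.90 × 2.5737 ≈ 3875.75.

3876 px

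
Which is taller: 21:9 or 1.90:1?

21:9 = 2.333 and 1.9; 2.333 > 1.9. The smaller width-to-height ratio is the taller frame.

1.90:1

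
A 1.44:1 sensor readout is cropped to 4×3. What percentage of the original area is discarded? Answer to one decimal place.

4×3 is narrower than 1.44:1, so the crop keeps the full height and trims the width.
Area ratio = (1.333)/(1.440) = 92.59%; the remaining 7.41% is cropped out.

7.4%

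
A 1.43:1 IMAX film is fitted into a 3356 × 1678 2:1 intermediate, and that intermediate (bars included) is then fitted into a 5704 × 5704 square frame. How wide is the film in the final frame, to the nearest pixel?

4078 px

1.43:1 IMAX in 3356×1678: fills the height, so the film is 2399.54 × 1678.00.
The 2:1 canvas is width-limited in 5704×5704, giving 5704.00 × 2852.00; scale factor 1.6996.
So the film's width is 2399.54 × 1.6996 ≈ 4078.36.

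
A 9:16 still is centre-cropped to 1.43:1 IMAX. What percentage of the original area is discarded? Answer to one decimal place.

60.7%

Going from 9:16 to 1.43:1 IMAX means cutting height while keeping width.
Area ratio = (0.562)/(1.430) = 39.34%; the remaining 60.66% is cropped out.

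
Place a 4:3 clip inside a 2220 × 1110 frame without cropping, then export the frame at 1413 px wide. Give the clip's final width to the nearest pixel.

942 px

Fitted into 2220×1110, the clip spans the height; its width is 1110 × 4/3 ≈ 1480.00 px.
Scaling 2220 → 1413 is ×0.6365, so the width becomes 1480.00 × 0.6365 ≈ 942.00 px.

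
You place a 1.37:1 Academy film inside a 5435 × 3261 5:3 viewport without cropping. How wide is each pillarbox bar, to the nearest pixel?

Since 1.370 < 1.667, the film is height-limited.
Content width = 3261 × 1.370 ≈ 4467.57 px.
Leftover width: 5435 − 4467.57 = 967.43 px → 483.71 each side.

484 px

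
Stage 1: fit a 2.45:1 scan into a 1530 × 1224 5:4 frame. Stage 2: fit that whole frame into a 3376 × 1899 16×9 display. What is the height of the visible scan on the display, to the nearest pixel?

First fit — 2.45:1 into 1530×1224 spans the width: 1530.00 × 624.49.
Second fit — the 5:4 canvas into 3376×1899 spans the height: 2373.75 × 1899.00 (×1.5515 from 1530×1224).
So the scan's height is 624.49 × 1.5515 ≈ 968.88.

969 px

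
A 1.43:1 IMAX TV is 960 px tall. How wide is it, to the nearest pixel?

1373 px

Width = 960 × 1.430 = 1372.80.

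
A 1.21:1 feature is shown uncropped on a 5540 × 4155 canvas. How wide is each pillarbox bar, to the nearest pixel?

1.21:1 is narrower than 4×3, so it spans the full height.
The feature is 4155 × 1.210 ≈ 5027.55 px wide.
Black = 5540 − 5027.55 = 512.45 px, or 256.23 per bar.

256 px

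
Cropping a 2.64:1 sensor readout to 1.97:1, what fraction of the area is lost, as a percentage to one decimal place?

25.4%

The height stays; only width is cut (since 1.97:1 is narrower than 2.64:1).
(1.970)/(2.640) ≈ 0.746 of the area survives, leaving 25.38% discarded.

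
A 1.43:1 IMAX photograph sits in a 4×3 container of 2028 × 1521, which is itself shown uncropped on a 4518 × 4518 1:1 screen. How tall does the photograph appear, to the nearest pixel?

First fit — 1.43:1 IMAX into 2028×1521 spans the width: 2028.00 × 1418.18.
The 4×3 canvas is width-limited in 4518×4518, giving 4518.00 × 3388.50; scale factor 2.2278.
The photograph scales with it: height 1418.18 × 2.2278 ≈ 3159.44.

3159 px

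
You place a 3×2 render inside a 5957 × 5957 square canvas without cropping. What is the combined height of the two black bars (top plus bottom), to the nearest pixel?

1986 px

3×2 (1.500) > square (1.000), so the render fills the width.
That makes the image 3971.33 px tall (5957 × 2/3).
Leftover height: 5957 − 3971.33 = 1985.67 px.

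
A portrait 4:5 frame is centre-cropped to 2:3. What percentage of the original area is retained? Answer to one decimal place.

Going from portrait 4:5 to 2:3 means cutting width while keeping height.
Fraction kept = (0.667)/(0.800) ≈ 83.33%.

83.3%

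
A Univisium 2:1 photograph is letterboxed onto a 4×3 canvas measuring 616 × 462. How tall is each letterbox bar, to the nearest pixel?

Univisium 2:1 is wider than 4×3, so it spans the full width.
The photograph is 616 × 1/2 ≈ 308.00 px tall.
Black = 462 − 308.00 = 154.00 px, or 77.00 per bar.

77 px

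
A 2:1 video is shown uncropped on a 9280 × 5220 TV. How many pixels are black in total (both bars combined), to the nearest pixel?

2:1 is wider than 16:9, so it spans the full width.
That makes the image 4640.0000 px tall (9280 × 1/2).
Black = 5220 − 4640.0000 = 580.0000 px.
Across the 9280-px span: 580.0000 × 9280 ≈ 5382400 px.

5382400 pixels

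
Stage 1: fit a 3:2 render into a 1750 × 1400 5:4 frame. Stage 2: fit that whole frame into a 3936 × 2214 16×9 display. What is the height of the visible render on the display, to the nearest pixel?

Inside the 1750×1400 canvas the render is width-limited at 1750.00 × 1166.67.
5:4 in 3936×2214: fills the height, so the intermediate becomes 2767.50 × 2214.00 — a scale of ×1.5814.
Applying the same ×1.5814: 1166.67 → 1845.00.

1845 px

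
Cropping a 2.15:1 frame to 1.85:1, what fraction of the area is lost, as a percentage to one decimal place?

14.0%

1.85:1 is narrower than 2.15:1, so the crop keeps the full height and trims the width.
Fraction kept = (1.850)/(2.150) ≈ 86.05%, so 13.95% is lost.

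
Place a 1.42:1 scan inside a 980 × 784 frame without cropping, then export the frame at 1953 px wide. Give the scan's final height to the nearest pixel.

In the 980×784 frame the scan fills the width: height = 980 / 1.420 ≈ 690.14 px.
The frame scales by 1953/980 = 1.9929; 690.14 × 1.9929 ≈ 1375.35 px.

1375 px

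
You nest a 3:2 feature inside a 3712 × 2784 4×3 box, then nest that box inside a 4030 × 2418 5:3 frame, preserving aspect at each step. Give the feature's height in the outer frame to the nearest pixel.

First fit — 3:2 into 3712×2784 spans the width: 3712.00 × 2474.67.
4×3 in 4030×2418: fills the height, so the intermediate becomes 3224.00 × 2418.00 — a scale of ×0.8685.
So the feature's height is 2474.67 × 0.8685 ≈ 2149.33.

2149 px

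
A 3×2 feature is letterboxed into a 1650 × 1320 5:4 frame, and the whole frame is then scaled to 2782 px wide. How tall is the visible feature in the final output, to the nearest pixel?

Fitted into 1650×1320, the feature spans the width; its height is 1650 × 2/3 ≈ 1100.00 px.
The frame scales by 2782/1650 = 1.6861; 1100.00 × 1.6861 ≈ 1854.67 px.

1855 px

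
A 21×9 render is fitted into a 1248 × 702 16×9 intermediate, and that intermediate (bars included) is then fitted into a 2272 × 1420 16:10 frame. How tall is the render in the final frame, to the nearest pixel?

First fit — 21×9 into 1248×702 spans the width: 1248.00 × 534.86.
The 16×9 canvas is width-limited in 2272×1420, giving 2272.00 × 1278.00; scale factor 1.8205.
Applying the same ×1.8205: 534.86 → 973.71.

974 px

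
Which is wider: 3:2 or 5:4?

3:2

3:2 = 1.5 and 5:4 = 1.25; 1.5 > 1.25.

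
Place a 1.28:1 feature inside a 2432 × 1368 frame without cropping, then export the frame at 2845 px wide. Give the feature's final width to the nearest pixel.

2048 px

In the 2432×1368 frame the feature fills the height: width = 1368 × 1.280 ≈ 1751.04 px.
The frame scales by 2845/2432 = 1.1698; 1751.04 × 1.1698 ≈ 2048.40 px.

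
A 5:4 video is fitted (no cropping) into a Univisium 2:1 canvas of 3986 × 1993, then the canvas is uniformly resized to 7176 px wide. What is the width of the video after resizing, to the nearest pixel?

4485 px

At 3986×1993 the video is height-limited, so width = 1993 × 5/4 ≈ 2491.25 px.
Resizing to 7176 px wide multiplies everything by 1.8003: 2491.25 → 4485.00 px.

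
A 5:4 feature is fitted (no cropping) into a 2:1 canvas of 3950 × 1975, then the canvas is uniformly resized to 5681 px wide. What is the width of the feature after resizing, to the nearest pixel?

In the 3950×1975 frame the feature fills the height: width = 1975 × 5/4 ≈ 2468.75 px.
Resizing to 5681 px wide multiplies everything by 1.4382: 2468.75 → 3550.62 px.

3551 px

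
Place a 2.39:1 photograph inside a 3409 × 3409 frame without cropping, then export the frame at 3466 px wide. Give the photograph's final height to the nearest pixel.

1450 px

In the 3409×3409 frame the photograph fills the width: height = 3409 / 2.390 ≈ 1426.36 px.
The frame scales by 3466/3409 = 1.0167; 1426.36 × 1.0167 ≈ 1450.21 px.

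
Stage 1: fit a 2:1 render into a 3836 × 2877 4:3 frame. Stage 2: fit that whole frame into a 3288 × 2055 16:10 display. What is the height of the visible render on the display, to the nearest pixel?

2:1 in 3836×2877: fills the width, so the render is 3836.00 × 1918.00.
4:3 in 3288×2055: fills the height, so the intermediate becomes 2740.00 × 2055.00 — a scale of ×0.7143.
Applying the same ×0.7143: 1918.00 → 1370.00.

1370 px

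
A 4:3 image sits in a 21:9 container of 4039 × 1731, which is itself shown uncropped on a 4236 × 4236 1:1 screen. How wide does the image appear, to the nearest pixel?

2421 px

Inside the 4039×1731 canvas the image is height-limited at 2308.00 × 1731.00.
The 21:9 canvas is width-limited in 4236×4236, giving 4236.00 × 1815.43; scale factor 1.0488.
So the image's width is 2308.00 × 1.0488 ≈ 2420.57.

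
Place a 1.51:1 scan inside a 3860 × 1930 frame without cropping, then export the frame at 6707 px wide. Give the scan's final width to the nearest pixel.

In the 3860×1930 frame the scan fills the height: width = 1930 × 1.510 ≈ 2914.30 px.
Scaling 3860 → 6707 is ×1.7376, so the width becomes 2914.30 × 1.7376 ≈ 5063.78 px.

5064 px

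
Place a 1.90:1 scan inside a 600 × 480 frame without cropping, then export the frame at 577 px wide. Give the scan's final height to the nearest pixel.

At 600×480 the scan is width-limited, so height = 600 / 1.900 ≈ 315.79 px.
The frame scales by 577/600 = 0.9617; 315.79 × 0.9617 ≈ 303.68 px.

304 px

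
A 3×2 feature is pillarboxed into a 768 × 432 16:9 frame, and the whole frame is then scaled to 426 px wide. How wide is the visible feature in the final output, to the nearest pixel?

At 768×432 the feature is height-limited, so width = 432 × 3/2 ≈ 648.00 px.
Scaling 768 → 426 is ×0.5547, so the width becomes 648.00 × 0.5547 ≈ 359.44 px.

359 px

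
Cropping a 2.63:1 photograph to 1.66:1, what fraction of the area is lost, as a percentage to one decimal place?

1.66:1 is narrower than 2.63:1, so the crop keeps the full height and trims the width.
Area ratio = (1.660)/(2.630) = 63.12%; the remaining 36.88% is cropped out.

36.9%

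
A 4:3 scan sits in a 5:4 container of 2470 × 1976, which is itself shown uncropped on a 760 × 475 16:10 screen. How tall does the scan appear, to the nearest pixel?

445 px

First fit — 4:3 into 2470×1976 spans the width: 2470.00 × 1852.50.
5:4 in 760×475: fills the height, so the intermediate becomes 593.75 × 475.00 — a scale of ×0.2404.
Applying the same ×0.2404: 1852.50 → 445.31.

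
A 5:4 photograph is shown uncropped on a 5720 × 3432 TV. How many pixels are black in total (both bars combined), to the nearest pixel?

Since 1.250 < 1.667, the photograph is height-limited.
Content width = 3432 × 5/4 ≈ 4290.0000 px.
Leftover width: 5720 − 4290.0000 = 1430.0000 px.
Bar area = 1430.0000 × 3432 ≈ 4907760 px.

4907760 pixels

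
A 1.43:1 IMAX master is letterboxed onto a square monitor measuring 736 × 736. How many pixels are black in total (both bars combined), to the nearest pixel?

1.43:1 IMAX (1.430) > square (1.000), so the master fills the width.
The master is 736 / 1.430 ≈ 514.6853 px tall.
Black = 736 − 514.6853 = 221.3147 px.
Across the 736-px span: 221.3147 × 736 ≈ 162888 px.

162888 pixels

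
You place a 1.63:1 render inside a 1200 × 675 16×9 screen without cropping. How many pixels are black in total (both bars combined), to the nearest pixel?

67331 pixels

Since 1.630 < 1.778, the render is height-limited.
That makes the image 1100.2500 px wide (675 × 1.630).
1200 − 1100.2500 = 99.7500 px of bars.
Across the 675-px span: 99.7500 × 675 ≈ 67331 px.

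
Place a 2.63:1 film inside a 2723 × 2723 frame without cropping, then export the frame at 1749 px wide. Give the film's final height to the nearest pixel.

In the 2723×2723 frame the film fills the width: height = 2723 / 2.630 ≈ 1035.36 px.
Scaling 2723 → 1749 is ×0.6423, so the height becomes 1035.36 × 0.6423 ≈ 665.02 px.

665 px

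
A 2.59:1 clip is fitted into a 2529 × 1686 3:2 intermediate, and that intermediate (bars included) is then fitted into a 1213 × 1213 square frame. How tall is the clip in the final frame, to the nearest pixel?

468 px

Inside the 2529×1686 canvas the clip is width-limited at 2529.00 × 976.45.
Second fit — the 3:2 canvas into 1213×1213 spans the width: 1213.00 × 808.67 (×0.4796 from 2529×1686).
So the clip's height is 976.45 × 0.4796 ≈ 468.34.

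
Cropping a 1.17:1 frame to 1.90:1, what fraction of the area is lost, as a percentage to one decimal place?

38.4%

1.90:1 is wider than 1.17:1, so the crop keeps the full width and trims the height.
(1.170)/(1.900) ≈ 0.616 of the area survives, leaving 38.42% discarded.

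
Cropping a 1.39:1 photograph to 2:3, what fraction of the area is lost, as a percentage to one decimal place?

52.0%

The height stays; only width is cut (since 2:3 is narrower than 1.39:1).
Fraction kept = (0.667)/(1.390) ≈ 47.96%, so 52.04% is lost.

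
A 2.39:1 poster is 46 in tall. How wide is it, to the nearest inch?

110 in

Width = 46 × 2.390 = 109.94.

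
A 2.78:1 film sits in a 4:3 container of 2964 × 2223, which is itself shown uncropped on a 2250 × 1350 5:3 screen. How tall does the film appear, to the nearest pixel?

647 px

First fit — 2.78:1 into 2964×2223 spans the width: 2964.00 × 1066.19.
The 4:3 canvas is height-limited in 2250×1350, giving 1800.00 × 1350.00; scale factor 0.6073.
So the film's height is 1066.19 × 0.6073 ≈ 647.48.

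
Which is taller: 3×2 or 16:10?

3×2

3×2 = 1.5 and 16:10 = 1.6; 1.6 > 1.5. The smaller width-to-height ratio is the taller frame.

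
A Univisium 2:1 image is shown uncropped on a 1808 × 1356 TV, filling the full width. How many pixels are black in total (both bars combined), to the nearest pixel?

The image is 1808 × 1/2 ≈ 904.0000 px tall.
1356 − 904.0000 = 452.0000 px of bars.
Bar area = 452.0000 × 1808 ≈ 817216 px.

817216 pixels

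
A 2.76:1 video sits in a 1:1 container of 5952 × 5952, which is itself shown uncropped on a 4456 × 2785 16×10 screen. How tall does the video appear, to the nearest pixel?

Inside the 5952×5952 canvas the video is width-limited at 5952.00 × 2156.52.
1:1 in 4456×2785: fills the height, so the intermediate becomes 2785.00 × 2785.00 — a scale of ×0.4679.
The video scales with it: height 2156.52 × 0.4679 ≈ 1009.06.

1009 px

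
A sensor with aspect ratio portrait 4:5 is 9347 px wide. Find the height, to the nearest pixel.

11684 px

Height = 9347 × 5/4 = 11683.75.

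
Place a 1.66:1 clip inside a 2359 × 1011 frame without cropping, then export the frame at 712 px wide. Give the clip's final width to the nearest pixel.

507 px

Fitted into 2359×1011, the clip spans the height; its width is 1011 × 1.660 ≈ 1678.26 px.
Resizing to 712 px wide multiplies everything by 0.3018: 1678.26 → 506.54 px.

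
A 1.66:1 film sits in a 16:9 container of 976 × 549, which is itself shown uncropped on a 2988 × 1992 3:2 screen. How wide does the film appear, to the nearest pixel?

Inside the 976×549 canvas the film is height-limited at 911.34 × 549.00.
The 16:9 canvas is width-limited in 2988×1992, giving 2988.00 × 1680.75; scale factor 3.0615.
So the film's width is 911.34 × 3.0615 ≈ 2790.05.

2790 px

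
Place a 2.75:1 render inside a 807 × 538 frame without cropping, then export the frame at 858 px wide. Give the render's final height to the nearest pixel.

Fitted into 807×538, the render spans the width; its height is 807 / 2.750 ≈ 293.45 px.
Scaling 807 → 858 is ×1.0632, so the height becomes 293.45 × 1.0632 ≈ 312.00 px.

312 px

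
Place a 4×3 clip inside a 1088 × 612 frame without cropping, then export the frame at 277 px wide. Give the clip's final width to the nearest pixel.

208 px

In the 1088×612 frame the clip fills the height: width = 612 × 4/3 ≈ 816.00 px.
Scaling 1088 → 277 is ×0.2546, so the width becomes 816.00 × 0.2546 ≈ 207.75 px.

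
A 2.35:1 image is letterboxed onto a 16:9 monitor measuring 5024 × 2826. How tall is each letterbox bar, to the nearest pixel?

2.35:1 is wider than 16:9, so it spans the full width.
Content height = 5024 / 2.350 ≈ 2137.87 px.
2826 − 2137.87 = 688.13 px of bars (344.06 each).

344 px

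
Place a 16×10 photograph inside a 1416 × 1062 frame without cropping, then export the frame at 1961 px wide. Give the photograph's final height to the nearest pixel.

1226 px

In the 1416×1062 frame the photograph fills the width: height = 1416 × 10/16 ≈ 885.00 px.
Scaling 1416 → 1961 is ×1.3849, so the height becomes 885.00 × 1.3849 ≈ 1225.62 px.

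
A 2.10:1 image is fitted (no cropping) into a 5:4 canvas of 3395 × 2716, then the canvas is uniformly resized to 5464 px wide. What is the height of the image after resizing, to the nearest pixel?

At 3395×2716 the image is width-limited, so height = 3395 / 2.100 ≈ 1616.67 px.
Scaling 3395 → 5464 is ×1.6094, so the height becomes 1616.67 × 1.6094 ≈ 2601.90 px.

2602 px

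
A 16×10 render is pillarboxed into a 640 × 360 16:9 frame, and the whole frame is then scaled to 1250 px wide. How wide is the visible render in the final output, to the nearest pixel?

Fitted into 640×360, the render spans the height; its width is 360 × 16/10 ≈ 576.00 px.
Scaling 640 → 1250 is ×1.9531, so the width becomes 576.00 × 1.9531 ≈ 1125.00 px.

1125 px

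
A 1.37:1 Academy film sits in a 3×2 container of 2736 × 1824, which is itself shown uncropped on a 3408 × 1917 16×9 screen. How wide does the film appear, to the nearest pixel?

1.37:1 Academy in 2736×1824: fills the height, so the film is 2498.88 × 1824.00.
3×2 in 3408×1917: fills the height, so the intermediate becomes 2875.50 × 1917.00 — a scale of ×1.0510.
Applying the same ×1.0510: 2498.88 → 2626.29.

2626 px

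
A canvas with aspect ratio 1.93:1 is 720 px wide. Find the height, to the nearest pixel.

At 1.93:1, 720 / 1.930 ≈ 373.06.

373 px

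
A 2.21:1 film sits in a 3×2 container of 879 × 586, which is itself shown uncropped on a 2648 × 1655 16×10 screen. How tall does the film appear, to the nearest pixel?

First fit — 2.21:1 into 879×586 spans the width: 879.00 × 397.74.
The 3×2 canvas is height-limited in 2648×1655, giving 2482.50 × 1655.00; scale factor 2.8242.
So the film's height is 397.74 × 2.8242 ≈ 1123.30.

1123 px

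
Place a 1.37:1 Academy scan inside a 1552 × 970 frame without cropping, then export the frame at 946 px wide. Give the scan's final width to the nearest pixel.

At 1552×970 the scan is height-limited, so width = 970 × 1.370 ≈ 1328.90 px.
Resizing to 946 px wide multiplies everything by 0.6095: 1328.90 → 810.01 px.

810 px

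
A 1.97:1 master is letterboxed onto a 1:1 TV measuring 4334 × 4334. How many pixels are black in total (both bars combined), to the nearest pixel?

1.97:1 (1.970) > 1:1 (1.000), so the master fills the width.
The master is 4334 / 1.970 ≈ 2200.0000 px tall.
4334 − 2200.0000 = 2134.0000 px of bars.
Across the 4334-px span: 2134.0000 × 4334 ≈ 9248756 px.

9248756 pixels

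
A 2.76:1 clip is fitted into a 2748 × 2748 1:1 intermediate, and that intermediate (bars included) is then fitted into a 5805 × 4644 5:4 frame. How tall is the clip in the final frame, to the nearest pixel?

1683 px

First fit — 2.76:1 into 2748×2748 spans the width: 2748.00 × 995.65.
Second fit — the 1:1 canvas into 5805×4644 spans the height: 4644.00 × 4644.00 (×1.6900 from 2748×2748).
Applying the same ×1.6900: 995.65 → 1682.61.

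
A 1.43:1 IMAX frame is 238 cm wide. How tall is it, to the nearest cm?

At 1.43:1 IMAX, 238 / 1.430 ≈ 166.43.

166 cm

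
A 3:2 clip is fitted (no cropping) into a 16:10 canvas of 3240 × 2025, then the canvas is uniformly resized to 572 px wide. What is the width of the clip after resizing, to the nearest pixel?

Fitted into 3240×2025, the clip spans the height; its width is 2025 × 3/2 ≈ 3037.50 px.
The frame scales by 572/3240 = 0.1765; 3037.50 × 0.1765 ≈ 536.25 px.

536 px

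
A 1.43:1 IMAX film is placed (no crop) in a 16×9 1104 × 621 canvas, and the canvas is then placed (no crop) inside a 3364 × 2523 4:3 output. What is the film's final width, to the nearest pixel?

Inside the 1104×621 canvas the film is height-limited at 888.03 × 621.00.
Second fit — the 16×9 canvas into 3364×2523 spans the width: 3364.00 × 1892.25 (×3.0471 from 1104×621).
So the film's width is 888.03 × 3.0471 ≈ 2705.92.

2706 px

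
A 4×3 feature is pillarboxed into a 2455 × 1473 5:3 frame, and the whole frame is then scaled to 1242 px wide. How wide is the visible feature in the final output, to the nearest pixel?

At 2455×1473 the feature is height-limited, so width = 1473 × 4/3 ≈ 1964.00 px.
The frame scales by 1242/2455 = 0.5059; 1964.00 × 0.5059 ≈ 993.60 px.

994 px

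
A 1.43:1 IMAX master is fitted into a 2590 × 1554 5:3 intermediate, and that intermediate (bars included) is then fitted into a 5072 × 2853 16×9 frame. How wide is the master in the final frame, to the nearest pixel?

1.43:1 IMAX in 2590×1554: fills the height, so the master is 2222.22 × 1554.00.
Second fit — the 5:3 canvas into 5072×2853 spans the height: 4755.00 × 2853.00 (×1.8359 from 2590×1554).
Applying the same ×1.8359: 2222.22 → 4079.79.

4080 px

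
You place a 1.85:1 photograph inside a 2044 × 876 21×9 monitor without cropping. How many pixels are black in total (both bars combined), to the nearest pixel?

370898 pixels

1.85:1 is narrower than 21×9, so it spans the full height.
That makes the image 1620.6000 px wide (876 × 1.850).
Black = 2044 − 1620.6000 = 423.4000 px.
Across the 876-px span: 423.4000 × 876 ≈ 370898 px.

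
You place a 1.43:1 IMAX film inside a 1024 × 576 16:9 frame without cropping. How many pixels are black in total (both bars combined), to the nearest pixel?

Since 1.430 < 1.778, the film is height-limited.
That makes the image 823.6800 px wide (576 × 1.430).
1024 − 823.6800 = 200.3200 px of bars.
Bar area = 200.3200 × 576 ≈ 115384 px.

115384 pixels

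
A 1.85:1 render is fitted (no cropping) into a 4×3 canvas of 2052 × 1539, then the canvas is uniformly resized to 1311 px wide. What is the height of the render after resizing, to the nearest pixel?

In the 2052×1539 frame the render fills the width: height = 2052 / 1.850 ≈ 1109.19 px.
The frame scales by 1311/2052 = 0.6389; 1109.19 × 0.6389 ≈ 708.65 px.

709 px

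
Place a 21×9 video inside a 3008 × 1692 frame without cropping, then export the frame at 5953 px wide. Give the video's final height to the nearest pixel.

2551 px

At 3008×1692 the video is width-limited, so height = 3008 × 9/21 ≈ 1289.14 px.
The frame scales by 5953/3008 = 1.9791; 1289.14 × 1.9791 ≈ 2551.29 px.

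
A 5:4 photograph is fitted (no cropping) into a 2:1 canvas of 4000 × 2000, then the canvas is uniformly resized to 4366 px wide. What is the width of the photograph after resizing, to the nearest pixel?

At 4000×2000 the photograph is height-limited, so width = 2000 × 5/4 ≈ 2500.00 px.
The frame scales by 4366/4000 = 1.0915; 2500.00 × 1.0915 ≈ 2728.75 px.

2729 px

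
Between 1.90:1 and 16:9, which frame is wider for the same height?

1.9 and 16:9 = 1.778; 1.9 > 1.778.

1.90:1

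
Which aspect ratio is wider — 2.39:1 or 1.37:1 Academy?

2.39 and 1.37; 2.39 > 1.37.

2.39:1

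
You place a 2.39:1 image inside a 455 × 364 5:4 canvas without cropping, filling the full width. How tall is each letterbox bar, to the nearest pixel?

87 px

Content height = 455 / 2.390 ≈ 190.38 px.
Leftover height: 364 − 190.38 = 173.62 px → 86.81 each side.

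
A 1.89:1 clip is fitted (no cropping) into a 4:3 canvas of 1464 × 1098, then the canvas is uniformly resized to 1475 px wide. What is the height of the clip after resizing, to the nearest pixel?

780 px

In the 1464×1098 frame the clip fills the width: height = 1464 / 1.890 ≈ 774.60 px.
The frame scales by 1475/1464 = 1.0075; 774.60 × 1.0075 ≈ 780.42 px.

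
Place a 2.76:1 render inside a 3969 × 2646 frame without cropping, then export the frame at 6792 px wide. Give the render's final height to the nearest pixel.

At 3969×2646 the render is width-limited, so height = 3969 / 2.760 ≈ 1438.04 px.
Resizing to 6792 px wide multiplies everything by 1.7113: 1438.04 → 2460.87 px.

2461 px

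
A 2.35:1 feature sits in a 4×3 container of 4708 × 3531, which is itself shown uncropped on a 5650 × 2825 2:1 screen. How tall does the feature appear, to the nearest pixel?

1603 px

2.35:1 in 4708×3531: fills the width, so the feature is 4708.00 × 2003.40.
4×3 in 5650×2825: fills the height, so the intermediate becomes 3766.67 × 2825.00 — a scale of ×0.8001.
The feature scales with it: height 2003.40 × 0.8001 ≈ 1602.84.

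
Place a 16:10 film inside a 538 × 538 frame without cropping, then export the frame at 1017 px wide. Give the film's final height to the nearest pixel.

Fitted into 538×538, the film spans the width; its height is 538 × 10/16 ≈ 336.25 px.
Scaling 538 → 1017 is ×1.8903, so the height becomes 336.25 × 1.8903 ≈ 635.62 px.

636 px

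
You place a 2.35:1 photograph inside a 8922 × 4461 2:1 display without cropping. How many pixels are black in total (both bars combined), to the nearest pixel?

5927815 pixels

Since 2.350 > 2.000, the photograph is width-limited.
That makes the image 3796.5957 px tall (8922 / 2.350).
Leftover height: 4461 − 3796.5957 = 664.4043 px.
Across the 8922-px span: 664.4043 × 8922 ≈ 5927815 px.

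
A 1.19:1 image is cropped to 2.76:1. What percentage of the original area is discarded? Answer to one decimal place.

Going from 1.19:1 to 2.76:1 means cutting height while keeping width.
(1.190)/(2.760) ≈ 0.431 of the area survives, leaving 56.88% discarded.

56.9%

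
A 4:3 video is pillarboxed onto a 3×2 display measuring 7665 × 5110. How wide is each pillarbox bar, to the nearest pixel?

426 px

4:3 is narrower than 3×2, so it spans the full height.
That makes the image 6813.33 px wide (5110 × 4/3).
Black = 7665 − 6813.33 = 851.67 px, or 425.83 per bar.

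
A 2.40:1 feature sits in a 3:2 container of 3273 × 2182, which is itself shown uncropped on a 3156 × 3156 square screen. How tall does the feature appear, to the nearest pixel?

1315 px

Inside the 3273×2182 canvas the feature is width-limited at 3273.00 × 1363.75.
The 3:2 canvas is width-limited in 3156×3156, giving 3156.00 × 2104.00; scale factor 0.9643.
The feature scales with it: height 1363.75 × 0.9643 ≈ 1315.00.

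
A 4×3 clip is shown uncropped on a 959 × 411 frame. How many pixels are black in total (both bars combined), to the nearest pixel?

168921 pixels

Since 1.333 < 2.333, the clip is height-limited.
That makes the image 548.0000 px wide (411 × 4/3).
959 − 548.0000 = 411.0000 px of bars.
That's 411.0000 × 411 ≈ 168921 black pixels.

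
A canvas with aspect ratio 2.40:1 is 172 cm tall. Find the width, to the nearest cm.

413 cm

172 × 2.400 = 412.80.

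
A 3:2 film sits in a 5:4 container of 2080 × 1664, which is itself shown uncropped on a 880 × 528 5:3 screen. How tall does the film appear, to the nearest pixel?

3:2 in 2080×1664: fills the width, so the film is 2080.00 × 1386.67.
Second fit — the 5:4 canvas into 880×528 spans the height: 660.00 × 528.00 (×0.3173 from 2080×1664).
So the film's height is 1386.67 × 0.3173 ≈ 440.00.

440 px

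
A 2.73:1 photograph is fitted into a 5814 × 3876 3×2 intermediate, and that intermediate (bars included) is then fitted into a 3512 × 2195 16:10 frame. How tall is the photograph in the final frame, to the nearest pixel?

1206 px

2.73:1 in 5814×3876: fills the width, so the photograph is 5814.00 × 2129.67.
Second fit — the 3×2 canvas into 3512×2195 spans the height: 3292.50 × 2195.00 (×0.5663 from 5814×3876).
The photograph scales with it: height 2129.67 × 0.5663 ≈ 1206.04.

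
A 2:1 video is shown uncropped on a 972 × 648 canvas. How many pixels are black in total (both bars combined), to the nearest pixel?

157464 pixels

2:1 is wider than 3×2, so it spans the full width.
The video is 972 × 1/2 ≈ 486.0000 px tall.
Leftover height: 648 − 486.0000 = 162.0000 px.
Across the 972-px span: 162.0000 × 972 ≈ 157464 px.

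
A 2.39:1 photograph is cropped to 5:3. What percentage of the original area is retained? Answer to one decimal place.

69.7%

5:3 is narrower than 2.39:1, so the crop keeps the full height and trims the width.
(1.667)/(2.390) ≈ 0.697 of the area survives.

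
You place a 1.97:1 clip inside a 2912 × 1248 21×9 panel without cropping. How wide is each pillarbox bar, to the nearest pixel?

1.97:1 (1.970) < 21×9 (2.333), so the clip fills the height.
Content width = 1248 × 1.970 ≈ 2458.56 px.
Leftover width: 2912 − 2458.56 = 453.44 px → 226.72 each side.

227 px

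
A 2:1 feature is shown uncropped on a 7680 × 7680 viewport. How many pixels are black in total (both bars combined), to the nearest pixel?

29491200 pixels

2:1 is wider than 1:1, so it spans the full width.
Content height = 7680 × 1/2 ≈ 3840.0000 px.
7680 − 3840.0000 = 3840.0000 px of bars.
Bar area = 3840.0000 × 7680 ≈ 29491200 px.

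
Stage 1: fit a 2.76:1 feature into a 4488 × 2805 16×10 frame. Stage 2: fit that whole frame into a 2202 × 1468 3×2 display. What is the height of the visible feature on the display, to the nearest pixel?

First fit — 2.76:1 into 4488×2805 spans the width: 4488.00 × 1626.09.
16×10 in 2202×1468: fills the width, so the intermediate becomes 2202.00 × 1376.25 — a scale of ×0.4906.
Applying the same ×0.4906: 1626.09 → 797.83.

798 px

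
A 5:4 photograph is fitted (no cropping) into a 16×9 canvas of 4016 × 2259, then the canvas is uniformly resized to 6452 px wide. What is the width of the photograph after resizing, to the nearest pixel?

4537 px

Fitted into 4016×2259, the photograph spans the height; its width is 2259 × 5/4 ≈ 2823.75 px.
The frame scales by 6452/4016 = 1.6066; 2823.75 × 1.6066 ≈ 4536.56 px.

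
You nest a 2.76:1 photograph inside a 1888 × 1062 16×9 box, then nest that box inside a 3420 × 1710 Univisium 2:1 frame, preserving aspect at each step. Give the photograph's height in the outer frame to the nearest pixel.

1101 px

Inside the 1888×1062 canvas the photograph is width-limited at 1888.00 × 684.06.
16×9 in 3420×1710: fills the height, so the intermediate becomes 3040.00 × 1710.00 — a scale of ×1.6102.
Applying the same ×1.6102: 684.06 → 1101.45.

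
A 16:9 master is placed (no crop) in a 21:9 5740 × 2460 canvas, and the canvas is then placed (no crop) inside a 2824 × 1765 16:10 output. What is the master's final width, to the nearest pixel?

First fit — 16:9 into 5740×2460 spans the height: 4373.33 × 2460.00.
The 21:9 canvas is width-limited in 2824×1765, giving 2824.00 × 1210.29; scale factor 0.4920.
So the master's width is 4373.33 × 0.4920 ≈ 2151.62.

2152 px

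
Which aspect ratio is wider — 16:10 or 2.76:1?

16:10 = 1.6 and 2.76; 2.76 > 1.6.

2.76:1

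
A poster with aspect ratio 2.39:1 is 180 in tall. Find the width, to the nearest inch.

At 2.39:1, 180 × 2.390 ≈ 430.20.

430 in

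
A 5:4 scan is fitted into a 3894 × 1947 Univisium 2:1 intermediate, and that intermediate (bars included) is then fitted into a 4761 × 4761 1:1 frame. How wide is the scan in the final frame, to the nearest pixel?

Inside the 3894×1947 canvas the scan is height-limited at 2433.75 × 1947.00.
Second fit — the Univisium 2:1 canvas into 4761×4761 spans the width: 4761.00 × 2380.50 (×1.2227 from 3894×1947).
Applying the same ×1.2227: 2433.75 → 2975.62.

2976 px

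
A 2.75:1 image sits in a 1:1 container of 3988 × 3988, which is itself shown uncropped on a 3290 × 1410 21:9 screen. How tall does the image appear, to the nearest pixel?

513 px

First fit — 2.75:1 into 3988×3988 spans the width: 3988.00 × 1450.18.
The 1:1 canvas is height-limited in 3290×1410, giving 1410.00 × 1410.00; scale factor 0.3536.
The image scales with it: height 1450.18 × 0.3536 ≈ 512.73.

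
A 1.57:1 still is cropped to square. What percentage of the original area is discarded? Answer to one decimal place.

36.3%

Going from 1.57:1 to square means cutting width while keeping height.
(1.000)/(1.570) ≈ 0.637 of the area survives, leaving 36.31% discarded.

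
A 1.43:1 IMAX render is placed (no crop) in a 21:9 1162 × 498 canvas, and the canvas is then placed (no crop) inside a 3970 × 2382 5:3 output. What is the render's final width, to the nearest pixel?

2433 px

1.43:1 IMAX in 1162×498: fills the height, so the render is 712.14 × 498.00.
21:9 in 3970×2382: fills the width, so the intermediate becomes 3970.00 × 1701.43 — a scale of ×3.4165.
The render scales with it: width 712.14 × 3.4165 ≈ 2433.04.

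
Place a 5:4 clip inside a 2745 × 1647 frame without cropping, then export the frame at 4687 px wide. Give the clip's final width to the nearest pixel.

3515 px

In the 2745×1647 frame the clip fills the height: width = 1647 × 5/4 ≈ 2058.75 px.
Resizing to 4687 px wide multiplies everything by 1.7075: 2058.75 → 3515.25 px.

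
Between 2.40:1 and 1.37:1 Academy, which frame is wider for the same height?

2.4 and 1.37; 2.4 > 1.37.

2.40:1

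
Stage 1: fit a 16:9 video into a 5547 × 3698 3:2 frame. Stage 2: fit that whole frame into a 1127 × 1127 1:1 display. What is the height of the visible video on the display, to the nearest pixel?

Inside the 5547×3698 canvas the video is width-limited at 5547.00 × 3120.19.
3:2 in 1127×1127: fills the width, so the intermediate becomes 1127.00 × 751.33 — a scale of ×0.2032.
So the video's height is 3120.19 × 0.2032 ≈ 633.94.

634 px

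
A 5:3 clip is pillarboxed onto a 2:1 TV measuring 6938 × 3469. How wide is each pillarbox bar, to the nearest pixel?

5:3 is narrower than 2:1, so it spans the full height.
That makes the image 5781.67 px wide (3469 × 5/3).
Leftover width: 6938 − 5781.67 = 1156.33 px → 578.17 each side.

578 px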